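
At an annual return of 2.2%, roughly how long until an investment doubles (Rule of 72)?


Formula: Years ≈ 72 / r
Substituting: Years ≈ 72 / 2.2
Years ≈ 32.7

32.7 years


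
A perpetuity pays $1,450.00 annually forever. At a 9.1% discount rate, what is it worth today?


Formula: PV = C / r
Substituting: PV = $1,450.00 / 0.091
PV = $15,934.07

$15,934.07


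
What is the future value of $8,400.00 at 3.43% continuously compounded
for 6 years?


Formula: FV = P * e^(r*t)
Exponent: r*t = 0.0343 * 6 = 0.2058
e^(0.2058) = 1.228507
FV = $8,400.00 * 1.228507 = $10,319.46

$10,319.46


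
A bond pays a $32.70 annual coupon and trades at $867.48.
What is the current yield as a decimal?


Formula: Current yield = annual coupon / price
Substituting: CY = $32.70 / $867.48
CY = 0.037695

0.037695


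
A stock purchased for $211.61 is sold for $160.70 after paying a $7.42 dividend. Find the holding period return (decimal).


Formula: HPR = (P1 - P0 + D) / P0
Gain: $160.70 - $211.61 + $7.42 = -$43.49
HPR = -$43.49 / $211.61 = -0.2055

-0.2055


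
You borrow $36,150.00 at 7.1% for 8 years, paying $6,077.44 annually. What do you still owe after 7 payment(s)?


Formula: Balance = PV*(1+r)^k - PMT*((1+r)^k - 1)/r
Growth: (1 + 0.071)^7 = 1.616316
Accumulated factor: ((1+r)^k - 1)/r = 8.680508
Balance = $36,150.00 * 1.616316 - $6,077.44 * 8.680508
Balance = $5,674.56

$5,674.56


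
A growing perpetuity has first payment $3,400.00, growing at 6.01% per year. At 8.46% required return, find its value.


Formula: PV = C / (r - g)
Spread: r - g = 0.0846 - 0.0601 = 0.0245
Substituting: PV = $3,400.00 / 0.0245
PV = $138,775.51

$138,775.51


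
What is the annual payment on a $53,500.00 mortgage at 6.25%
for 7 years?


Formula: PMT = PV * r / (1 - (1+r)^(-n))
Denominator: 1 - (1 + 0.0625)^(-7) = 0.34582
Numerator: $53,500.00 * 0.0625 = 3343.75
PMT = 3343.75 / 0.34582 = $9,669.05

$9,669.05


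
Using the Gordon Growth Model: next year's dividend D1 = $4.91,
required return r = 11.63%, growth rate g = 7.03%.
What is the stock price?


Formula: P = D1 / (r - g)
Spread: r - g = 0.1163 - 0.0703 = 0.046
Substituting: P = $4.91 / 0.046
P = $106.74

$106.74


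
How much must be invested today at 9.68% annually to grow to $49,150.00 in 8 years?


Formula: PV = FV / (1 + r)^n
Substituting: PV = $49,150.00 / (1 + 0.0968)^8
Discount factor: (1.0968)^8 = 2.094207
PV = $49,150.00 / 2.094207 = $23,469.51

$23,469.51


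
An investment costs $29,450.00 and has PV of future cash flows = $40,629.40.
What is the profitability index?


Formula: PI = PV(cash flows) / initial investment
Substituting: PI = $40,629.40 / $29,450.00
PI = 1.3796

1.3796


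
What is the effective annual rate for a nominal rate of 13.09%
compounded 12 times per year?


Formula: EAR = (1 + r/m)^m - 1
Period rate: r/m = 0.1309 / 12 = 0.010908
Compounding: (1 + 0.010908)^12 = 1.139046
EAR = 1.139046 - 1 = 0.139046

0.139046


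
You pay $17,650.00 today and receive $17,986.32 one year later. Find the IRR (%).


Formula: IRR = C1/C0 - 1
Substituting: IRR = $17,986.32 / $17,650.00 - 1
Ratio: 1.019055 - 1 = 0.019055
IRR = 1.9055%

1.9055%


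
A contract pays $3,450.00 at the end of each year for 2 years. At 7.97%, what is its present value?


Formula: PV = PMT * (1 - (1+r)^(-n)) / r
Discount factor: (1 + 0.0797)^(-2) = 0.857815
Bracket: 1 - 0.857815 = 0.142185
PV = $3,450.00 * 0.142185 / 0.0797 = $6,154.79

$6,154.79


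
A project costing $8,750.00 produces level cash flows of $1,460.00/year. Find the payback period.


Formula: Payback = investment / annual cash flow
Substituting: Payback = $8,750.00 / $1,460.00
Payback = 5.9932 years

5.9932 years


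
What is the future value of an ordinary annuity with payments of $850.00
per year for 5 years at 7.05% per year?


Formula: FV = PMT * ((1+r)^n - 1) / r
Growth factor: (1 + 0.0705)^5 = 1.405832
Numerator: 1.405832 - 1 = 0.405832
FV = $850.00 * 0.405832 / 0.0705 = $4,893.01

$4,893.01


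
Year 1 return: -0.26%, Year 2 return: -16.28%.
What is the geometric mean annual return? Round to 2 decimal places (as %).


Formula: Geometric mean = ((1+r1)*(1+r2))^(1/2) - 1
Product: (1 + -0.0026) * (1 + -0.1628) = 0.9974 * 0.8372 = 0.835023
Square root: 0.835023^0.5 = 0.913796
Geometric mean = 0.913796 - 1 = -0.086204
As percentage: -8.62%

-8.62%


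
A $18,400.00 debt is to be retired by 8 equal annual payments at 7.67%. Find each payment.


Formula: PMT = PV * r / (1 - (1+r)^(-n))
Denominator: 1 - (1 + 0.0767)^(-8) = 0.446341
Numerator: $18,400.00 * 0.0767 = 1411.28
PMT = 1411.28 / 0.446341 = $3,161.89

$3,161.89


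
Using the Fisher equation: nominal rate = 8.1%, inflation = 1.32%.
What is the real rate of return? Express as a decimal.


Formula: (1 + r_real) = (1 + r_nom) / (1 + inflation)
Substituting: (1 + r_real) = 1.081 / 1.0132
(1 + r_real) = 1.066917
r_real = 1.066917 - 1 = 0.066917

0.066917


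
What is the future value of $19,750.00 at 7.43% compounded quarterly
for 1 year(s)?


Formula: FV = P * (1 + r/m)^(m*t)
Period rate: r/m = 0.0743 / 4 = 0.018575
Total periods: m*t = 4 * 1 = 4
Growth factor: (1 + 0.018575)^4 = 1.076396
FV = $19,750.00 * 1.076396 = $21,258.82

$21,258.82


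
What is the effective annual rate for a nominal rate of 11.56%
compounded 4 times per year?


Formula: EAR = (1 + r/m)^m - 1
Period rate: r/m = 0.1156 / 4 = 0.0289
Compounding: (1 + 0.0289)^4 = 1.120709
EAR = 1.120709 - 1 = 0.120709

0.120709


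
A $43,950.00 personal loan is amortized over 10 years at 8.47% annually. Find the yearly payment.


Formula: PMT = PV * r / (1 - (1+r)^(-n))
Denominator: 1 - (1 + 0.0847)^(-10) = 0.55649
Numerator: $43,950.00 * 0.0847 = 3722.565
PMT = 3722.565 / 0.55649 = $6,689.37

$6,689.37


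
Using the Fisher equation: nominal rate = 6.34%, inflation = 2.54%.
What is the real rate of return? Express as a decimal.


Formula: (1 + r_real) = (1 + r_nom) / (1 + inflation)
Substituting: (1 + r_real) = 1.0634 / 1.0254
(1 + r_real) = 1.037059
r_real = 1.037059 - 1 = 0.037059

0.037059


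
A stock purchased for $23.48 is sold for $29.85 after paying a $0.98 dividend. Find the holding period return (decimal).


Formula: HPR = (P1 - P0 + D) / P0
Gain: $29.85 - $23.48 + $0.98 = $7.35
HPR = $7.35 / $23.48 = 0.313

0.313


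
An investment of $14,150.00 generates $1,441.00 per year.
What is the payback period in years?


Formula: Payback = investment / annual cash flow
Substituting: Payback = $14,150.00 / $1,441.00
Payback = 9.8196 years

9.8196 years


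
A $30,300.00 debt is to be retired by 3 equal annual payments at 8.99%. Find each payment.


Formula: PMT = PV * r / (1 - (1+r)^(-n))
Denominator: 1 - (1 + 0.0899)^(-3) = 0.227604
Numerator: $30,300.00 * 0.0899 = 2723.97
PMT = 2723.97 / 0.227604 = $11,968.03

$11,968.03


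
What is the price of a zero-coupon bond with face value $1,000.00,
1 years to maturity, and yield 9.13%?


Formula: Price = FV / (1 + r)^n
Substituting: Price = $1,000.00 / (1 + 0.0913)^1
Discount factor: (1.0913)^1 = 1.0913
Price = $1,000.00 / 1.0913 = $916.34

$916.34


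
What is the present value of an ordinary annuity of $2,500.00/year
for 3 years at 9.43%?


Formula: PV = PMT * (1 - (1+r)^(-n)) / r
Discount factor: (1 + 0.0943)^(-3) = 0.763116
Bracket: 1 - 0.763116 = 0.236884
PV = $2,500.00 * 0.236884 / 0.0943 = $6,280.05

$6,280.05


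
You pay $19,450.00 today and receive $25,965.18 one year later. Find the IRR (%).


Formula: IRR = C1/C0 - 1
Substituting: IRR = $25,965.18 / $19,450.00 - 1
Ratio: 1.334971 - 1 = 0.334971
IRR = 33.4971%

33.4971%


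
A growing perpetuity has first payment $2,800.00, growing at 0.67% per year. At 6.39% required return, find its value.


Formula: PV = C / (r - g)
Spread: r - g = 0.0639 - 0.0067 = 0.0572
Substituting: PV = $2,800.00 / 0.0572
PV = $48,951.05

$48,951.05


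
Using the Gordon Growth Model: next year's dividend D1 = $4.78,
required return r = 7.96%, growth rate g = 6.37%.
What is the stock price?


Formula: P = D1 / (r - g)
Spread: r - g = 0.0796 - 0.0637 = 0.0159
Substituting: P = $4.78 / 0.0159
P = $300.63

$300.63


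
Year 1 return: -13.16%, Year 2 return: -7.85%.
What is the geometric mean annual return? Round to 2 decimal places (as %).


Formula: Geometric mean = ((1+r1)*(1+r2))^(1/2) - 1
Product: (1 + -0.1316) * (1 + -0.0785) = 0.8684 * 0.9215 = 0.800231
Square root: 0.800231^0.5 = 0.894556
Geometric mean = 0.894556 - 1 = -0.105444
As percentage: -10.54%

-10.54%


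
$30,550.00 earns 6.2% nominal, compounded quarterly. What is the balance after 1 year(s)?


Formula: FV = P * (1 + r/m)^(m*t)
Period rate: r/m = 0.062 / 4 = 0.0155
Total periods: m*t = 4 * 1 = 4
Growth factor: (1 + 0.0155)^4 = 1.063456
FV = $30,550.00 * 1.063456 = $32,488.59

$32,488.59


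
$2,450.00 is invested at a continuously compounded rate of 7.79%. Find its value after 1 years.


Formula: FV = P * e^(r*t)
Exponent: r*t = 0.0779 * 1 = 0.0779
e^(0.0779) = 1.081015
FV = $2,450.00 * 1.081015 = $2,648.49

$2,648.49


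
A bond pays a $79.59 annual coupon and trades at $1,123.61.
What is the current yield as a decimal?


Formula: Current yield = annual coupon / price
Substituting: CY = $79.59 / $1,123.61
CY = 0.070834

0.070834


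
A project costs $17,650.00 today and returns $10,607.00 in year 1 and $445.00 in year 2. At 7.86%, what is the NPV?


Formula: NPV = C0 + C1/(1+r) + C2/(1+r)^2
Discount C1: $10,607.00 / (1 + 0.0786) = $9,834.04
Discount C2: $445.00 / (1 + 0.0786)^2 = $382.51
NPV = -$17,650.00 + $9,834.04 + $382.51 = -$7,433.45

-$7,433.45


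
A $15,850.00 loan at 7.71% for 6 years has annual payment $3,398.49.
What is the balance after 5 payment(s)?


Formula: Balance = PV*(1+r)^k - PMT*((1+r)^k - 1)/r
Growth: (1 + 0.0771)^5 = 1.449707
Accumulated factor: ((1+r)^k - 1)/r = 5.832771
Balance = $15,850.00 * 1.449707 - $3,398.49 * 5.832771
Balance = $3,155.24

$3,155.24


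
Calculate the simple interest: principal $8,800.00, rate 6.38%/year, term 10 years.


Formula: I = P * r * t
Substituting: I = $8,800.00 * 0.0638 * 10
Step: I = $8,800.00 * 0.638
I = $5,614.40

$5,614.40


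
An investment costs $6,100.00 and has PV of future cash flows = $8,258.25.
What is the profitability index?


Formula: PI = PV(cash flows) / initial investment
Substituting: PI = $8,258.25 / $6,100.00
PI = 1.3538

1.3538


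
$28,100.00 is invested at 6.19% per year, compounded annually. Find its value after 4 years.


Formula: FV = P * (1 + r)^n
Substituting: FV = $28,100.00 * (1 + 0.0619)^4
Growth factor: (1.0619)^4 = 1.271553
FV = $28,100.00 * 1.271553 = $35,730.64

$35,730.64


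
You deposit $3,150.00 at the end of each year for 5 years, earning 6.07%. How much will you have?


Formula: FV = PMT * ((1+r)^n - 1) / r
Growth factor: (1 + 0.0607)^5 = 1.34265
Numerator: 1.34265 - 1 = 0.34265
FV = $3,150.00 * 0.34265 / 0.0607 = $17,781.68

$17,781.68


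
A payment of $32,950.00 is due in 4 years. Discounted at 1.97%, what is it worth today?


Formula: PV = FV / (1 + r)^n
Substituting: PV = $32,950.00 / (1 + 0.0197)^4
Discount factor: (1.0197)^4 = 1.081159
PV = $32,950.00 / 1.081159 = $30,476.55

$30,476.55


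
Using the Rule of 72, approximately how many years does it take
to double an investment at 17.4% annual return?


Formula: Years ≈ 72 / r
Substituting: Years ≈ 72 / 17.4
Years ≈ 4.1

4.1 years


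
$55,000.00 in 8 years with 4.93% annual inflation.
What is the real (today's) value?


Formula: Real value = nominal / (1 + inflation)^years
Price level: (1 + 0.0493)^8 = 1.469594
Real value = $55,000.00 / 1.469594 = $37,425.30

$37,425.30


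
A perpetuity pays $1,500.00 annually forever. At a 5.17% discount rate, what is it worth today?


Formula: PV = C / r
Substituting: PV = $1,500.00 / 0.0517
PV = $29,013.54

$29,013.54


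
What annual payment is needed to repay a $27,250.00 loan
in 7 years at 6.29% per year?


Formula: PMT = PV * r / (1 - (1+r)^(-n))
Denominator: 1 - (1 + 0.0629)^(-7) = 0.347541
Numerator: $27,250.00 * 0.0629 = 1714.025
PMT = 1714.025 / 0.347541 = $4,931.86

$4,931.86


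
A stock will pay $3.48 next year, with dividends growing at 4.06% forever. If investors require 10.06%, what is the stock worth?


Formula: P = D1 / (r - g)
Spread: r - g = 0.1006 - 0.0406 = 0.06
Substituting: P = $3.48 / 0.06
P = $58.00

$58.00


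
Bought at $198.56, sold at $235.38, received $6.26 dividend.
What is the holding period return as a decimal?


Formula: HPR = (P1 - P0 + D) / P0
Gain: $235.38 - $198.56 + $6.26 = $43.08
HPR = $43.08 / $198.56 = 0.217

0.217


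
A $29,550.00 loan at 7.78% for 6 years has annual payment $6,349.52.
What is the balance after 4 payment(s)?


Formula: Balance = PV*(1+r)^k - PMT*((1+r)^k - 1)/r
Growth: (1 + 0.0778)^4 = 1.349437
Accumulated factor: ((1+r)^k - 1)/r = 4.491482
Balance = $29,550.00 * 1.349437 - $6,349.52 * 4.491482
Balance = $11,357.12

$11,357.12


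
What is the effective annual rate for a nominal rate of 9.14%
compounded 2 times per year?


Formula: EAR = (1 + r/m)^m - 1
Period rate: r/m = 0.0914 / 2 = 0.0457
Compounding: (1 + 0.0457)^2 = 1.093488
EAR = 1.093488 - 1 = 0.093488

0.093488


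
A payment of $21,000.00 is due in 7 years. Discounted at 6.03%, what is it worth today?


Formula: PV = FV / (1 + r)^n
Substituting: PV = $21,000.00 / (1 + 0.0603)^7
Discount factor: (1.0603)^7 = 1.506612
PV = $21,000.00 / 1.506612 = $13,938.56

$13,938.56


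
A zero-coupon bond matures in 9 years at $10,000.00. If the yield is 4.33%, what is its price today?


Formula: Price = FV / (1 + r)^n
Substituting: Price = $10,000.00 / (1 + 0.0433)^9
Discount factor: (1.0433)^9 = 1.464478
Price = $10,000.00 / 1.464478 = $6,828.37

$6,828.37


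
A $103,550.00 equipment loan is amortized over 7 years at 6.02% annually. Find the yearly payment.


Formula: PMT = PV * r / (1 - (1+r)^(-n))
Denominator: 1 - (1 + 0.0602)^(-7) = 0.335821
Numerator: $103,550.00 * 0.0602 = 6233.71
PMT = 6233.71 / 0.335821 = $18,562.62

$18,562.62


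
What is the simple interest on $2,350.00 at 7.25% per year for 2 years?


Formula: I = P * r * t
Substituting: I = $2,350.00 * 0.0725 * 2
Step: I = $2,350.00 * 0.145
I = $340.75

$340.75


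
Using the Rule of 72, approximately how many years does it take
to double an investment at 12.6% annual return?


Formula: Years ≈ 72 / r
Substituting: Years ≈ 72 / 12.6
Years ≈ 5.7

5.7 years


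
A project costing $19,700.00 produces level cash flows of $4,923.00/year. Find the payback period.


Formula: Payback = investment / annual cash flow
Substituting: Payback = $19,700.00 / $4,923.00
Payback = 4.0016 years

4.0016 years


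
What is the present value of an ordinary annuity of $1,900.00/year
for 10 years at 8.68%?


Formula: PV = PMT * (1 - (1+r)^(-n)) / r
Discount factor: (1 + 0.0868)^(-10) = 0.435014
Bracket: 1 - 0.435014 = 0.564986
PV = $1,900.00 * 0.564986 / 0.0868 = $12,367.19

$12,367.19


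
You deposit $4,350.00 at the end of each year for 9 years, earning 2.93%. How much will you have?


Formula: FV = PMT * ((1+r)^n - 1) / r
Growth factor: (1 + 0.0293)^9 = 1.296814
Numerator: 1.296814 - 1 = 0.296814
FV = $4,350.00 * 0.296814 / 0.0293 = $44,066.27

$44,066.27


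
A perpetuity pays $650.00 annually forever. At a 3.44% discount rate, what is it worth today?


Formula: PV = C / r
Substituting: PV = $650.00 / 0.0344
PV = $18,895.35

$18,895.35


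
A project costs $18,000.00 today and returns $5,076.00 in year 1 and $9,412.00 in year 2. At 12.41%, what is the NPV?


Formula: NPV = C0 + C1/(1+r) + C2/(1+r)^2
Discount C1: $5,076.00 / (1 + 0.1241) = $4,515.61
Discount C2: $9,412.00 / (1 + 0.1241)^2 = $7,448.55
NPV = -$18,000.00 + $4,515.61 + $7,448.55 = -$6,035.83

-$6,035.83


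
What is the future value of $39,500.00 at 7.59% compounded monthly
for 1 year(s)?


Formula: FV = P * (1 + r/m)^(m*t)
Period rate: r/m = 0.0759 / 12 = 0.006325
Total periods: m*t = 12 * 1 = 12
Growth factor: (1 + 0.006325)^12 = 1.078597
FV = $39,500.00 * 1.078597 = $42,604.58

$42,604.58


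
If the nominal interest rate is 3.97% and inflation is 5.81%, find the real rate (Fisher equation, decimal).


Formula: (1 + r_real) = (1 + r_nom) / (1 + inflation)
Substituting: (1 + r_real) = 1.0397 / 1.0581
(1 + r_real) = 0.98261
r_real = 0.98261 - 1 = -0.01739

-0.01739


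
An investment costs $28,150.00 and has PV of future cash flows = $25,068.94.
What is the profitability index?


Formula: PI = PV(cash flows) / initial investment
Substituting: PI = $25,068.94 / $28,150.00
PI = 0.8905

0.8905


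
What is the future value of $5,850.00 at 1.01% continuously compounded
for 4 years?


Formula: FV = P * e^(r*t)
Exponent: r*t = 0.0101 * 4 = 0.0404
e^(0.0404) = 1.041227
FV = $5,850.00 * 1.041227 = $6,091.18

$6,091.18


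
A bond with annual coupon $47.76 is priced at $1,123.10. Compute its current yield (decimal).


Formula: Current yield = annual coupon / price
Substituting: CY = $47.76 / $1,123.10
CY = 0.042525

0.042525


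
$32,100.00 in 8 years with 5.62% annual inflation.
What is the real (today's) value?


Formula: Real value = nominal / (1 + inflation)^years
Price level: (1 + 0.0562)^8 = 1.548707
Real value = $32,100.00 / 1.548707 = $20,726.97

$20,726.97


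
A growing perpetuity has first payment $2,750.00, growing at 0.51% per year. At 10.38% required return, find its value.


Formula: PV = C / (r - g)
Spread: r - g = 0.1038 - 0.0051 = 0.0987
Substituting: PV = $2,750.00 / 0.0987
PV = $27,862.21

$27,862.21


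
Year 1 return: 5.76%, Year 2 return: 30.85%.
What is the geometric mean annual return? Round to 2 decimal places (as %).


Formula: Geometric mean = ((1+r1)*(1+r2))^(1/2) - 1
Product: (1 + 0.0576) * (1 + 0.3085) = 1.0576 * 1.3085 = 1.38387
Square root: 1.38387^0.5 = 1.17638
Geometric mean = 1.17638 - 1 = 0.17638
As percentage: 17.64%

17.64%


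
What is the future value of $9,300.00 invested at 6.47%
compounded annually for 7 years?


Formula: FV = P * (1 + r)^n
Substituting: FV = $9,300.00 * (1 + 0.0647)^7
Growth factor: (1.0647)^7 = 1.550925
FV = $9,300.00 * 1.550925 = $14,423.60

$14,423.60


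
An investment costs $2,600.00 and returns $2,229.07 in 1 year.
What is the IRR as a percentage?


Formula: IRR = C1/C0 - 1
Substituting: IRR = $2,229.07 / $2,600.00 - 1
Ratio: 0.857335 - 1 = -0.142665
IRR = -14.2665%

-14.2665%


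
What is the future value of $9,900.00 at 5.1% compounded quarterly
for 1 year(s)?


Formula: FV = P * (1 + r/m)^(m*t)
Period rate: r/m = 0.051 / 4 = 0.01275
Total periods: m*t = 4 * 1 = 4
Growth factor: (1 + 0.01275)^4 = 1.051984
FV = $9,900.00 * 1.051984 = $10,414.64

$10,414.64


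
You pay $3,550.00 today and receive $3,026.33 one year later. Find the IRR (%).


Formula: IRR = C1/C0 - 1
Substituting: IRR = $3,026.33 / $3,550.00 - 1
Ratio: 0.852487 - 1 = -0.147513
IRR = -14.7513%

-14.7513%


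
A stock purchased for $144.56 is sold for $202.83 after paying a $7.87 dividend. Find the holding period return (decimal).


Formula: HPR = (P1 - P0 + D) / P0
Gain: $202.83 - $144.56 + $7.87 = $66.14
HPR = $66.14 / $144.56 = 0.4575

0.4575


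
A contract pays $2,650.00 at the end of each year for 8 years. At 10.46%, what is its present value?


Formula: PV = PMT * (1 - (1+r)^(-n)) / r
Discount factor: (1 + 0.1046)^(-8) = 0.45119
Bracket: 1 - 0.45119 = 0.54881
PV = $2,650.00 * 0.54881 / 0.1046 = $13,903.88

$13,903.88


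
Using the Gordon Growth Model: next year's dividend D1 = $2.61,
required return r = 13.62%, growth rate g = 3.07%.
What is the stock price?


Formula: P = D1 / (r - g)
Spread: r - g = 0.1362 - 0.0307 = 0.1055
Substituting: P = $2.61 / 0.1055
P = $24.74

$24.74


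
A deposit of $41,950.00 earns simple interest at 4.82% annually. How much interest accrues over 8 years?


Formula: I = P * r * t
Substituting: I = $41,950.00 * 0.0482 * 8
Step: I = $41,950.00 * 0.3856
I = $16,175.92

$16,175.92


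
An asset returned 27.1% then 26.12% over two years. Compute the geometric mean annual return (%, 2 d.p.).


Formula: Geometric mean = ((1+r1)*(1+r2))^(1/2) - 1
Product: (1 + 0.271) * (1 + 0.2612) = 1.271 * 1.2612 = 1.602985
Square root: 1.602985^0.5 = 1.266091
Geometric mean = 1.266091 - 1 = 0.266091
As percentage: 26.61%

26.61%


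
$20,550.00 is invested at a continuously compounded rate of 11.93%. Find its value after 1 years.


Formula: FV = P * e^(r*t)
Exponent: r*t = 0.1193 * 1 = 0.1193
e^(0.1193) = 1.126708
FV = $20,550.00 * 1.126708 = $23,153.85

$23,153.85


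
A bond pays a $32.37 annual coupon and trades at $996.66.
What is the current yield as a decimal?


Formula: Current yield = annual coupon / price
Substituting: CY = $32.37 / $996.66
CY = 0.032478

0.032478


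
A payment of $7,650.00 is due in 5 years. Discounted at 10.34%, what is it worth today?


Formula: PV = FV / (1 + r)^n
Substituting: PV = $7,650.00 / (1 + 0.1034)^5
Discount factor: (1.1034)^5 = 1.635554
PV = $7,650.00 / 1.635554 = $4,677.31

$4,677.31


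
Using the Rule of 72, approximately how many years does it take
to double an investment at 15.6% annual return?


Formula: Years ≈ 72 / r
Substituting: Years ≈ 72 / 15.6
Years ≈ 4.6

4.6 years


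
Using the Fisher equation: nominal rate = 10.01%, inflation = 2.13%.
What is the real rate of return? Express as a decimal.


Formula: (1 + r_real) = (1 + r_nom) / (1 + inflation)
Substituting: (1 + r_real) = 1.1001 / 1.0213
(1 + r_real) = 1.077157
r_real = 1.077157 - 1 = 0.077157

0.077157


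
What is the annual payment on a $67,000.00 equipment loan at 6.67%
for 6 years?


Formula: PMT = PV * r / (1 - (1+r)^(-n))
Denominator: 1 - (1 + 0.0667)^(-6) = 0.321193
Numerator: $67,000.00 * 0.0667 = 4468.9
PMT = 4468.9 / 0.321193 = $13,913.44

$13,913.44


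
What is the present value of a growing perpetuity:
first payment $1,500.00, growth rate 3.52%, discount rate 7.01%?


Formula: PV = C / (r - g)
Spread: r - g = 0.0701 - 0.0352 = 0.0349
Substituting: PV = $1,500.00 / 0.0349
PV = $42,979.94

$42,979.94


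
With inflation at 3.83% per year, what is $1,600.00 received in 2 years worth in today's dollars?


Formula: Real value = nominal / (1 + inflation)^years
Price level: (1 + 0.0383)^2 = 1.078067
Real value = $1,600.00 / 1.078067 = $1,484.14

$1,484.14


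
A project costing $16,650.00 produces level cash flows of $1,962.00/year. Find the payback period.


Formula: Payback = investment / annual cash flow
Substituting: Payback = $16,650.00 / $1,962.00
Payback = 8.4862 years

8.4862 years


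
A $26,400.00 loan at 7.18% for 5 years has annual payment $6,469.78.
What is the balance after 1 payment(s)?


Formula: Balance = PV*(1+r)^k - PMT*((1+r)^k - 1)/r
Growth: (1 + 0.0718)^1 = 1.0718
Accumulated factor: ((1+r)^k - 1)/r = 1.0
Balance = $26,400.00 * 1.0718 - $6,469.78 * 1.0
Balance = $21,825.74

$21,825.74


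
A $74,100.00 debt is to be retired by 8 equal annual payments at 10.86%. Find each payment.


Formula: PMT = PV * r / (1 - (1+r)^(-n))
Denominator: 1 - (1 + 0.1086)^(-8) = 0.56167
Numerator: $74,100.00 * 0.1086 = 8047.26
PMT = 8047.26 / 0.56167 = $14,327.38

$14,327.38


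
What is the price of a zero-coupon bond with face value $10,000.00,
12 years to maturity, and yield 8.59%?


Formula: Price = FV / (1 + r)^n
Substituting: Price = $10,000.00 / (1 + 0.0859)^12
Discount factor: (1.0859)^12 = 2.688302
Price = $10,000.00 / 2.688302 = $3,719.82

$3,719.82


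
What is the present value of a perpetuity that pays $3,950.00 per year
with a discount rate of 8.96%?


Formula: PV = C / r
Substituting: PV = $3,950.00 / 0.0896
PV = $44,084.82

$44,084.82


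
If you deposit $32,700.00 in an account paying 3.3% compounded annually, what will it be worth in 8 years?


Formula: FV = P * (1 + r)^n
Substituting: FV = $32,700.00 * (1 + 0.033)^8
Growth factor: (1.033)^8 = 1.29659
FV = $32,700.00 * 1.29659 = $42,398.48

$42,398.48


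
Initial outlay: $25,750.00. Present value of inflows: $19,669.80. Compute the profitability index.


Formula: PI = PV(cash flows) / initial investment
Substituting: PI = $19,669.80 / $25,750.00
PI = 0.7639

0.7639


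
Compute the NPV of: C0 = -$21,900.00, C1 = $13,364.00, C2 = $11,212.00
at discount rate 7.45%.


Formula: NPV = C0 + C1/(1+r) + C2/(1+r)^2
Discount C1: $13,364.00 / (1 + 0.0745) = $12,437.41
Discount C2: $11,212.00 / (1 + 0.0745)^2 = $9,711.14
NPV = -$21,900.00 + $12,437.41 + $9,711.14 = $248.55

$248.55


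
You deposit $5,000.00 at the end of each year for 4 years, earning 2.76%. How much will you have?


Formula: FV = PMT * ((1+r)^n - 1) / r
Growth factor: (1 + 0.0276)^4 = 1.115055
Numerator: 1.115055 - 1 = 0.115055
FV = $5,000.00 * 0.115055 / 0.0276 = $20,843.34

$20,843.34


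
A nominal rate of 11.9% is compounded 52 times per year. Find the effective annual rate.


Formula: EAR = (1 + r/m)^m - 1
Period rate: r/m = 0.119 / 52 = 0.002288
Compounding: (1 + 0.002288)^52 = 1.126217
EAR = 1.126217 - 1 = 0.126217

0.126217


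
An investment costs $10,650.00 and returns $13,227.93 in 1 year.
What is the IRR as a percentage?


Formula: IRR = C1/C0 - 1
Substituting: IRR = $13,227.93 / $10,650.00 - 1
Ratio: 1.242059 - 1 = 0.242059
IRR = 24.2059%

24.2059%


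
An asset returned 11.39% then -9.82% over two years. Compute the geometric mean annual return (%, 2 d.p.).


Formula: Geometric mean = ((1+r1)*(1+r2))^(1/2) - 1
Product: (1 + 0.1139) * (1 + -0.0982) = 1.1139 * 0.9018 = 1.004515
Square root: 1.004515^0.5 = 1.002255
Geometric mean = 1.002255 - 1 = 0.002255
As percentage: 0.23%

0.23%


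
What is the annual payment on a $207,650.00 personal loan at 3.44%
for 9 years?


Formula: PMT = PV * r / (1 - (1+r)^(-n))
Denominator: 1 - (1 + 0.0344)^(-9) = 0.26243
Numerator: $207,650.00 * 0.0344 = 7143.16
PMT = 7143.16 / 0.26243 = $27,219.32

$27,219.32


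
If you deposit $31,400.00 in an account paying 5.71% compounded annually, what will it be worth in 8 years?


Formula: FV = P * (1 + r)^n
Substituting: FV = $31,400.00 * (1 + 0.0571)^8
Growth factor: (1.0571)^8 = 1.559296
FV = $31,400.00 * 1.559296 = $48,961.90

$48,961.90


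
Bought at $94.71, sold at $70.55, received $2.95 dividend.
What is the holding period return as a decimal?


Formula: HPR = (P1 - P0 + D) / P0
Gain: $70.55 - $94.71 + $2.95 = -$21.21
HPR = -$21.21 / $94.71 = -0.2239

-0.2239


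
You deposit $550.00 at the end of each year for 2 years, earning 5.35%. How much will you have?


Formula: FV = PMT * ((1+r)^n - 1) / r
Growth factor: (1 + 0.0535)^2 = 1.109862
Numerator: 1.109862 - 1 = 0.109862
FV = $550.00 * 0.109862 / 0.0535 = $1,129.43

$1,129.43


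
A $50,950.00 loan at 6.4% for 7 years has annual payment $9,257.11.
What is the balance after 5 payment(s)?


Formula: Balance = PV*(1+r)^k - PMT*((1+r)^k - 1)/r
Growth: (1 + 0.064)^5 = 1.363666
Accumulated factor: ((1+r)^k - 1)/r = 5.682287
Balance = $50,950.00 * 1.363666 - $9,257.11 * 5.682287
Balance = $16,877.24

$16,877.24


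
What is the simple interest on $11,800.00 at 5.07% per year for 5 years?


Formula: I = P * r * t
Substituting: I = $11,800.00 * 0.0507 * 5
Step: I = $11,800.00 * 0.2535
I = $2,991.30

$2,991.30


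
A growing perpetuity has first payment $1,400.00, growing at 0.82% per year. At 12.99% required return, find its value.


Formula: PV = C / (r - g)
Spread: r - g = 0.1299 - 0.0082 = 0.1217
Substituting: PV = $1,400.00 / 0.1217
PV = $11,503.70

$11,503.70


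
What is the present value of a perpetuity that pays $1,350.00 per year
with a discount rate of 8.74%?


Formula: PV = C / r
Substituting: PV = $1,350.00 / 0.0874
PV = $15,446.22

$15,446.22


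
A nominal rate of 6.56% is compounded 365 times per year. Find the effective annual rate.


Formula: EAR = (1 + r/m)^m - 1
Period rate: r/m = 0.0656 / 365 = 0.00018
Compounding: (1 + 0.00018)^365 = 1.067793
EAR = 1.067793 - 1 = 0.067793

0.067793


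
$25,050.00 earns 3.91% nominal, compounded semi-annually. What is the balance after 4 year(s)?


Formula: FV = P * (1 + r/m)^(m*t)
Period rate: r/m = 0.0391 / 2 = 0.01955
Total periods: m*t = 2 * 4 = 8
Growth factor: (1 + 0.01955)^8 = 1.16753
FV = $25,050.00 * 1.16753 = $29,246.64

$29,246.64


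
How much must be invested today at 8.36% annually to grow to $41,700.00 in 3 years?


Formula: PV = FV / (1 + r)^n
Substituting: PV = $41,700.00 / (1 + 0.0836)^3
Discount factor: (1.0836)^3 = 1.272351
PV = $41,700.00 / 1.272351 = $32,773.97

$32,773.97


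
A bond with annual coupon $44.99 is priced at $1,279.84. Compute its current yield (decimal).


Formula: Current yield = annual coupon / price
Substituting: CY = $44.99 / $1,279.84
CY = 0.035153

0.035153


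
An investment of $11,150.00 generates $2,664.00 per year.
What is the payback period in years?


Formula: Payback = investment / annual cash flow
Substituting: Payback = $11,150.00 / $2,664.00
Payback = 4.1854 years

4.1854 years


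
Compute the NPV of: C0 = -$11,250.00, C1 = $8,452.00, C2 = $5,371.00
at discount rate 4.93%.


Formula: NPV = C0 + C1/(1+r) + C2/(1+r)^2
Discount C1: $8,452.00 / (1 + 0.0493) = $8,054.89
Discount C2: $5,371.00 / (1 + 0.0493)^2 = $4,878.16
NPV = -$11,250.00 + $8,054.89 + $4,878.16 = $1,683.05

$1,683.05


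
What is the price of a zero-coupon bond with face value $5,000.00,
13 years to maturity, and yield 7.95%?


Formula: Price = FV / (1 + r)^n
Substituting: Price = $5,000.00 / (1 + 0.0795)^13
Discount factor: (1.0795)^13 = 2.703301
Price = $5,000.00 / 2.703301 = $1,849.59

$1,849.59


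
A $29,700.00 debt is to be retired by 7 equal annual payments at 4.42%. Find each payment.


Formula: PMT = PV * r / (1 - (1+r)^(-n))
Denominator: 1 - (1 + 0.0442)^(-7) = 0.261222
Numerator: $29,700.00 * 0.0442 = 1312.74
PMT = 1312.74 / 0.261222 = $5,025.39

$5,025.39


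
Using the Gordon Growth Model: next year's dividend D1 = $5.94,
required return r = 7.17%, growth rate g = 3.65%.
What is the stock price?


Formula: P = D1 / (r - g)
Spread: r - g = 0.0717 - 0.0365 = 0.0352
Substituting: P = $5.94 / 0.0352
P = $168.75

$168.75


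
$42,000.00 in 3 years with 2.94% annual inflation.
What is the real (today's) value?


Formula: Real value = nominal / (1 + inflation)^years
Price level: (1 + 0.0294)^3 = 1.090818
Real value = $42,000.00 / 1.090818 = $38,503.20

$38,503.20


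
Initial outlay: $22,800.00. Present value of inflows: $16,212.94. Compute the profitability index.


Formula: PI = PV(cash flows) / initial investment
Substituting: PI = $16,212.94 / $22,800.00
PI = 0.7111

0.7111


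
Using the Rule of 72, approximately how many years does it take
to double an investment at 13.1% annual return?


Formula: Years ≈ 72 / r
Substituting: Years ≈ 72 / 13.1
Years ≈ 5.5

5.5 years


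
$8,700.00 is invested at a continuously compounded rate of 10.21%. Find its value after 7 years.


Formula: FV = P * e^(r*t)
Exponent: r*t = 0.1021 * 7 = 0.7147
e^(0.7147) = 2.043574
FV = $8,700.00 * 2.043574 = $17,779.09

$17,779.09


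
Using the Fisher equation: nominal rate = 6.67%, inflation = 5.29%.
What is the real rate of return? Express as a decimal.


Formula: (1 + r_real) = (1 + r_nom) / (1 + inflation)
Substituting: (1 + r_real) = 1.0667 / 1.0529
(1 + r_real) = 1.013107
r_real = 1.013107 - 1 = 0.013107

0.013107


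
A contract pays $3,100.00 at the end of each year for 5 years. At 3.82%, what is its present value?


Formula: PV = PMT * (1 - (1+r)^(-n)) / r
Discount factor: (1 + 0.0382)^(-5) = 0.829077
Bracket: 1 - 0.829077 = 0.170923
PV = $3,100.00 * 0.170923 / 0.0382 = $13,870.71

$13,870.71


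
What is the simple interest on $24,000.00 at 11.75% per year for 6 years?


Formula: I = P * r * t
Substituting: I = $24,000.00 * 0.1175 * 6
Step: I = $24,000.00 * 0.705
I = $16,920.00

$16,920.00


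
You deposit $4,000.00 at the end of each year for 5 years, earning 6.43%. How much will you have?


Formula: FV = PMT * ((1+r)^n - 1) / r
Growth factor: (1 + 0.0643)^5 = 1.36559
Numerator: 1.36559 - 1 = 0.36559
FV = $4,000.00 * 0.36559 / 0.0643 = $22,742.76

$22,742.76


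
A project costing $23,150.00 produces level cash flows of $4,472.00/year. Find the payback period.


Formula: Payback = investment / annual cash flow
Substituting: Payback = $23,150.00 / $4,472.00
Payback = 5.1767 years

5.1767 years


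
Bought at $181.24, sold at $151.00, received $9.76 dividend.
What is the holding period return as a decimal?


Formula: HPR = (P1 - P0 + D) / P0
Gain: $151.00 - $181.24 + $9.76 = -$20.48
HPR = -$20.48 / $181.24 = -0.113

-0.113


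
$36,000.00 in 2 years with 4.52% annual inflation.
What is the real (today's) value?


Formula: Real value = nominal / (1 + inflation)^years
Price level: (1 + 0.0452)^2 = 1.092443
Real value = $36,000.00 / 1.092443 = $32,953.66

$32,953.66


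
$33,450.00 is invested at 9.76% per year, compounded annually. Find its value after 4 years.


Formula: FV = P * (1 + r)^n
Substituting: FV = $33,450.00 * (1 + 0.0976)^4
Growth factor: (1.0976)^4 = 1.451364
FV = $33,450.00 * 1.451364 = $48,548.13

$48,548.13


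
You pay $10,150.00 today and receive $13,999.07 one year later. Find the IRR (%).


Formula: IRR = C1/C0 - 1
Substituting: IRR = $13,999.07 / $10,150.00 - 1
Ratio: 1.379219 - 1 = 0.379219
IRR = 37.9219%

37.9219%


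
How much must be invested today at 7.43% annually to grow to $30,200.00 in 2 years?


Formula: PV = FV / (1 + r)^n
Substituting: PV = $30,200.00 / (1 + 0.0743)^2
Discount factor: (1.0743)^2 = 1.15412
PV = $30,200.00 / 1.15412 = $26,167.11

$26,167.11


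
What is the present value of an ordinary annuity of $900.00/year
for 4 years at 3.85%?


Formula: PV = PMT * (1 - (1+r)^(-n)) / r
Discount factor: (1 + 0.0385)^(-4) = 0.859754
Bracket: 1 - 0.859754 = 0.140246
PV = $900.00 * 0.140246 / 0.0385 = $3,278.49

$3,278.49


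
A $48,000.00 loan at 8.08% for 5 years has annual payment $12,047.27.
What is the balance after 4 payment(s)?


Formula: Balance = PV*(1+r)^k - PMT*((1+r)^k - 1)/r
Growth: (1 + 0.0808)^4 = 1.364525
Accumulated factor: ((1+r)^k - 1)/r = 4.511442
Balance = $48,000.00 * 1.364525 - $12,047.27 * 4.511442
Balance = $11,146.62

$11,146.62


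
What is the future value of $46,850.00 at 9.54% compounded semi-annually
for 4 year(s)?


Formula: FV = P * (1 + r/m)^(m*t)
Period rate: r/m = 0.0954 / 2 = 0.0477
Total periods: m*t = 2 * 4 = 8
Growth factor: (1 + 0.0477)^8 = 1.451762
FV = $46,850.00 * 1.451762 = $68,015.07

$68,015.07


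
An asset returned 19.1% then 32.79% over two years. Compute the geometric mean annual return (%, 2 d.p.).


Formula: Geometric mean = ((1+r1)*(1+r2))^(1/2) - 1
Product: (1 + 0.191) * (1 + 0.3279) = 1.191 * 1.3279 = 1.581529
Square root: 1.581529^0.5 = 1.257589
Geometric mean = 1.257589 - 1 = 0.257589
As percentage: 25.76%

25.76%


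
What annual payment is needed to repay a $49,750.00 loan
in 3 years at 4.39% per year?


Formula: PMT = PV * r / (1 - (1+r)^(-n))
Denominator: 1 - (1 + 0.0439)^(-3) = 0.12093
Numerator: $49,750.00 * 0.0439 = 2184.025
PMT = 2184.025 / 0.12093 = $18,060.20

$18,060.20


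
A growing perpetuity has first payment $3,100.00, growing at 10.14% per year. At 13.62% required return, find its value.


Formula: PV = C / (r - g)
Spread: r - g = 0.1362 - 0.1014 = 0.0348
Substituting: PV = $3,100.00 / 0.0348
PV = $89,080.46

$89,080.46


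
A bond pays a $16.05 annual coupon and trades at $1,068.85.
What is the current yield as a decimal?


Formula: Current yield = annual coupon / price
Substituting: CY = $16.05 / $1,068.85
CY = 0.015016

0.015016


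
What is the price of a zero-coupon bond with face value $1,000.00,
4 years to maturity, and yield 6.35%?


Formula: Price = FV / (1 + r)^n
Substituting: Price = $1,000.00 / (1 + 0.0635)^4
Discount factor: (1.0635)^4 = 1.279234
Price = $1,000.00 / 1.279234 = $781.72

$781.72


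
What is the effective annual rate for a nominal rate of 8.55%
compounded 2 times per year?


Formula: EAR = (1 + r/m)^m - 1
Period rate: r/m = 0.0855 / 2 = 0.04275
Compounding: (1 + 0.04275)^2 = 1.087328
EAR = 1.087328 - 1 = 0.087328

0.087328


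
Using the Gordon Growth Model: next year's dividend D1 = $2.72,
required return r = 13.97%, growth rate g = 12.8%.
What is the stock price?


Formula: P = D1 / (r - g)
Spread: r - g = 0.1397 - 0.128 = 0.0117
Substituting: P = $2.72 / 0.0117
P = $232.48

$232.48


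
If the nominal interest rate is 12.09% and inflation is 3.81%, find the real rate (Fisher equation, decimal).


Formula: (1 + r_real) = (1 + r_nom) / (1 + inflation)
Substituting: (1 + r_real) = 1.1209 / 1.0381
(1 + r_real) = 1.079761
r_real = 1.079761 - 1 = 0.079761

0.079761


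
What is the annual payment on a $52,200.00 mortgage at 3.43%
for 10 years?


Formula: PMT = PV * r / (1 - (1+r)^(-n))
Denominator: 1 - (1 + 0.0343)^(-10) = 0.286269
Numerator: $52,200.00 * 0.0343 = 1790.46
PMT = 1790.46 / 0.286269 = $6,254.47

$6,254.47


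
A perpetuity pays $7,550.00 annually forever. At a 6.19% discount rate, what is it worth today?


Formula: PV = C / r
Substituting: PV = $7,550.00 / 0.0619
PV = $121,970.92

$121,970.92


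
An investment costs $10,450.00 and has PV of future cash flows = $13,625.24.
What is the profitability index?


Formula: PI = PV(cash flows) / initial investment
Substituting: PI = $13,625.24 / $10,450.00
PI = 1.3039

1.3039


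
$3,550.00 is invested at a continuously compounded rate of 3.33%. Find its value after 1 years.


Formula: FV = P * e^(r*t)
Exponent: r*t = 0.0333 * 1 = 0.0333
e^(0.0333) = 1.033861
FV = $3,550.00 * 1.033861 = $3,670.21

$3,670.21


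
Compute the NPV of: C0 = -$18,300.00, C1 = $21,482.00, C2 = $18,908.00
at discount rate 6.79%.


Formula: NPV = C0 + C1/(1+r) + C2/(1+r)^2
Discount C1: $21,482.00 / (1 + 0.0679) = $20,116.12
Discount C2: $18,908.00 / (1 + 0.0679)^2 = $16,580.00
NPV = -$18,300.00 + $20,116.12 + $16,580.00 = $18,396.11

$18,396.11


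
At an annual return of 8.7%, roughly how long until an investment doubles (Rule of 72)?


Formula: Years ≈ 72 / r
Substituting: Years ≈ 72 / 8.7
Years ≈ 8.3

8.3 years


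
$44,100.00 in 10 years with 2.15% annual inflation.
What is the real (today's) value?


Formula: Real value = nominal / (1 + inflation)^years
Price level: (1 + 0.0215)^10 = 1.23704
Real value = $44,100.00 / 1.23704 = $35,649.62

$35,649.62


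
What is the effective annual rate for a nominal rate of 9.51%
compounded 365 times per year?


Formula: EAR = (1 + r/m)^m - 1
Period rate: r/m = 0.0951 / 365 = 0.000261
Compounding: (1 + 0.000261)^365 = 1.099755
EAR = 1.099755 - 1 = 0.099755

0.099755


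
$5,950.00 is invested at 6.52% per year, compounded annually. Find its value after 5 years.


Formula: FV = P * (1 + r)^n
Substituting: FV = $5,950.00 * (1 + 0.0652)^5
Growth factor: (1.0652)^5 = 1.371374
FV = $5,950.00 * 1.371374 = $8,159.67

$8,159.67


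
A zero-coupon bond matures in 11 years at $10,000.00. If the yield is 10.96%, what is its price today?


Formula: Price = FV / (1 + r)^n
Substituting: Price = $10,000.00 / (1 + 0.1096)^11
Discount factor: (1.1096)^11 = 3.139286
Price = $10,000.00 / 3.139286 = $3,185.44

$3,185.44


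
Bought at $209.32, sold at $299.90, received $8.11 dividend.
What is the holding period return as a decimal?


Formula: HPR = (P1 - P0 + D) / P0
Gain: $299.90 - $209.32 + $8.11 = $98.69
HPR = $98.69 / $209.32 = 0.4715

0.4715


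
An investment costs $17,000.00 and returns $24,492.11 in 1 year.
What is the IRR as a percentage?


Formula: IRR = C1/C0 - 1
Substituting: IRR = $24,492.11 / $17,000.00 - 1
Ratio: 1.440712 - 1 = 0.440712
IRR = 44.0712%

44.0712%
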